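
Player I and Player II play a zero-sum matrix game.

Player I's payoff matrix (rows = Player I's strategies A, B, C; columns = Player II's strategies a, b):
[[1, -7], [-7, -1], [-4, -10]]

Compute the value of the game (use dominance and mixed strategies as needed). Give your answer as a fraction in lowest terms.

-25/7

Row C is strictly dominated by row A, so Player I never plays it.
The remaining 2×2 game on (A, B) × (a, b) has no saddle point. Let Player I play A with probability p; indifference gives p − 7(1−p) = −7p − (1−p), so p = 3/7.
Similarly Player II's optimal q on a is 3/7, and the value is 1·(3/7) + (-7)·(4/7) = -25/7.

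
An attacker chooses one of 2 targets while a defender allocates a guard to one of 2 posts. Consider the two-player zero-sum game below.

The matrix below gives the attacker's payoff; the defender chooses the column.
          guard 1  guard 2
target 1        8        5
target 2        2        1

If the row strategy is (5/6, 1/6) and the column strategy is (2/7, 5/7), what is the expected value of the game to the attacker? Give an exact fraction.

107/21

Against (2/7, 5/7), each row's expected payoff is target 1: 41/7; target 2: 9/7.
Taking the (5/6, 1/6)-weighted average: (5/6)·(41/7) + (1/6)·(9/7) = 107/21.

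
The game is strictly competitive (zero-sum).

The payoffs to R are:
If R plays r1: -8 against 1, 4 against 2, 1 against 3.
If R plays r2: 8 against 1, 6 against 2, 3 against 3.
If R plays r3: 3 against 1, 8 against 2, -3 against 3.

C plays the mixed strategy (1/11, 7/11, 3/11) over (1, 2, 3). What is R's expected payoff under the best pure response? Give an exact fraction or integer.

59/11

r1: (-8)·(1/11) + (4)·(7/11) + (1)·(3/11) = 23/11.
r2: (8)·(1/11) + (6)·(7/11) + (3)·(3/11) = 59/11.
r3: (3)·(1/11) + (8)·(7/11) + (-3)·(3/11) = 50/11.
The best pure response is r2 with expected payoff 59/11.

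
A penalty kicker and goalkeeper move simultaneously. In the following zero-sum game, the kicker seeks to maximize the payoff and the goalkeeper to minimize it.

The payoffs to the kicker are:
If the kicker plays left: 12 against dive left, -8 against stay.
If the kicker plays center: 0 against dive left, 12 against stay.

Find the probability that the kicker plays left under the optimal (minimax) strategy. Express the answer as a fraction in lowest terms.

Row minima are -8 and 0, so the kicker's maximin is 0; column maxima are 12 and 12, so the goalkeeper's minimax is 12. These differ, so the equilibrium is in mixed strategies.
Let the kicker play left with probability p. The goalkeeper is indifferent when 12p = −8p + 12(1−p), giving p = 3/8.

3/8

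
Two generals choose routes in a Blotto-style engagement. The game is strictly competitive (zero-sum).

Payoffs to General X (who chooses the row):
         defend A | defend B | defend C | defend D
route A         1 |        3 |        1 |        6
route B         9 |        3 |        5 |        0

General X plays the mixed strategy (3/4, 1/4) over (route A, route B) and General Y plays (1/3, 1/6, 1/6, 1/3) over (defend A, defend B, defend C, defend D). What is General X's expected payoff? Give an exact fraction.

Against (1/3, 1/6, 1/6, 1/3), each row's expected payoff is route A: 3; route B: 13/3.
Taking the (3/4, 1/4)-weighted average: (3/4)·(3) + (1/4)·(13/3) = 10/3.

10/3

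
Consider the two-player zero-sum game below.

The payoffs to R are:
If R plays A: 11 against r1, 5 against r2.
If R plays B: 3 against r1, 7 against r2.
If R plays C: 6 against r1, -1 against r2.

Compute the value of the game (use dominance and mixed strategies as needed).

Row C is strictly dominated by row A, so R never plays it.
The remaining 2×2 game on (A, B) × (r1, r2) has no saddle point. Let R play A with probability p; indifference gives 11p + 3(1−p) = 5p + 7(1−p), so p = 2/5.
Similarly C's optimal q on r1 is 1/5, and the value is 11·(1/5) + (5)·(4/5) = 31/5.

31/5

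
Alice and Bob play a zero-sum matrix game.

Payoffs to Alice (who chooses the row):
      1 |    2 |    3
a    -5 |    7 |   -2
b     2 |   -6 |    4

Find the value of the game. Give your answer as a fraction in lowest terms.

-4/5

Column 3 is strictly dominated by 1 for Bob (it gives Alice more in every row).
The remaining 2×2 game on (a, b) × (1, 2) has no saddle point. Let Alice play a with probability p; indifference gives −5p + 2(1−p) = 7p − 6(1−p), so p = 2/5.
Similarly Bob's optimal q on 1 is 13/20, and the value is -5·(13/20) + (7)·(7/20) = -4/5.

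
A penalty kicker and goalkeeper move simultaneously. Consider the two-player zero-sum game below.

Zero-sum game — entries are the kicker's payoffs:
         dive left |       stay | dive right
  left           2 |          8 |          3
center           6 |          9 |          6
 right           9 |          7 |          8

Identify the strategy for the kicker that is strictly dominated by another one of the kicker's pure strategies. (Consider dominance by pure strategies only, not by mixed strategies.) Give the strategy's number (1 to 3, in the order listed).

Compare left with center: 6 > 2, 9 > 8, 6 > 3.
So center strictly dominates left for the kicker; left is strictly dominated.

1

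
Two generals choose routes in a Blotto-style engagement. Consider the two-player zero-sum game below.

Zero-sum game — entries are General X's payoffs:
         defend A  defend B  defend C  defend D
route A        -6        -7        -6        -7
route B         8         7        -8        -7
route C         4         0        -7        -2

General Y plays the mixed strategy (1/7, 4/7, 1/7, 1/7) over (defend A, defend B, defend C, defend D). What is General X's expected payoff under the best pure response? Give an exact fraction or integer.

route A: (-6)·(1/7) + (-7)·(4/7) + (-6)·(1/7) + (-7)·(1/7) = -47/7.
route B: (8)·(1/7) + (7)·(4/7) + (-8)·(1/7) + (-7)·(1/7) = 3.
route C: (4)·(1/7) + (0)·(4/7) + (-7)·(1/7) + (-2)·(1/7) = -5/7.
The best pure response is route B with expected payoff 3.

3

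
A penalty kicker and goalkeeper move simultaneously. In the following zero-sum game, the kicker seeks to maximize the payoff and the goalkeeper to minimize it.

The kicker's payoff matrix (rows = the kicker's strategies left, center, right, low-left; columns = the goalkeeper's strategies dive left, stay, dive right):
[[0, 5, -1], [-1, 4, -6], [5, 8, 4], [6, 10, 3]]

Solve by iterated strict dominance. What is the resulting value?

4

Row left is strictly dominated by row right (5>0, 8>5, 4>-1); eliminate left.
Row center is strictly dominated by row right (5>-1, 8>4, 4>-6); eliminate center.
Column stay is strictly dominated by dive left for the goalkeeper (5<8, 6<10); eliminate stay.
Column dive left is strictly dominated by dive right for the goalkeeper (4<5, 3<6); eliminate dive left.
Row low-left is strictly dominated by row right (4>3); eliminate low-left.
Only (right, dive right) remains, with payoff 4.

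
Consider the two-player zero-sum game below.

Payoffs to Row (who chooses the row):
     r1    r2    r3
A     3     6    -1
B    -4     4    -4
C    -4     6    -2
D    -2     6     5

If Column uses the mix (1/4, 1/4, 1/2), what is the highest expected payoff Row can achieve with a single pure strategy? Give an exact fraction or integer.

7/2

A: (3)·(1/4) + (6)·(1/4) + (-1)·(1/2) = 7/4.
B: (-4)·(1/4) + (4)·(1/4) + (-4)·(1/2) = -2.
C: (-4)·(1/4) + (6)·(1/4) + (-2)·(1/2) = -1/2.
D: (-2)·(1/4) + (6)·(1/4) + (5)·(1/2) = 7/2.
The best pure response is D with expected payoff 7/2.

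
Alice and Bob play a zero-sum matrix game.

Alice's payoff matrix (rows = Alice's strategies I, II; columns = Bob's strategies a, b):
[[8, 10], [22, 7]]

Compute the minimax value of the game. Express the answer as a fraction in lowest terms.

Row minima are 8 and 7, so Alice's maximin is 8; column maxima are 22 and 10, so Bob's minimax is 10. These differ, so the equilibrium is in mixed strategies.
Let Alice play I with probability p. Bob is indifferent when 8p + 22(1−p) = 10p + 7(1−p), giving p = 15/17.
Let Bob play a with probability q. Alice is indifferent when 8q + 10(1−q) = 22q + 7(1−q), giving q = 3/17.
The value is 8·(3/17) + (10)·(14/17) = 164/17.

164/17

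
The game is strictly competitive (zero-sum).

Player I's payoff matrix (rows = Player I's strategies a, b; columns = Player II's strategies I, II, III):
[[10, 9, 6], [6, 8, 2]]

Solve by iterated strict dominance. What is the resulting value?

6

Column I is strictly dominated by III for Player II (6<10, 2<6); eliminate I.
Column II is strictly dominated by III for Player II (6<9, 2<8); eliminate II.
Row b is strictly dominated by row a (6>2); eliminate b.
Only (a, III) remains, with payoff 6.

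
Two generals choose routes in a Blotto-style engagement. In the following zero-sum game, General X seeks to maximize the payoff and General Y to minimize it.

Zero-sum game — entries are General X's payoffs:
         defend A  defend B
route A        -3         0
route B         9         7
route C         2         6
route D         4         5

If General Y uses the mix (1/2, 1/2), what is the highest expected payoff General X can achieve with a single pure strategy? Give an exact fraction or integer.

route A: (-3)·(1/2) + (0)·(1/2) = -3/2.
route B: (9)·(1/2) + (7)·(1/2) = 8.
route C: (2)·(1/2) + (6)·(1/2) = 4.
route D: (4)·(1/2) + (5)·(1/2) = 9/2.
The best pure response is route B with expected payoff 8.

8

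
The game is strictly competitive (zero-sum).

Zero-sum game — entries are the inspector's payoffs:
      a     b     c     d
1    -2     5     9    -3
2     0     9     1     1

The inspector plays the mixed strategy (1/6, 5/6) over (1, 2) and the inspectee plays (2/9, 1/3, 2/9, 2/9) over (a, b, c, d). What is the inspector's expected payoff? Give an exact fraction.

89/27

Against (2/9, 1/3, 2/9, 2/9), each row's expected payoff is 1: 23/9; 2: 31/9.
Taking the (1/6, 5/6)-weighted average: (1/6)·(23/9) + (5/6)·(31/9) = 89/27.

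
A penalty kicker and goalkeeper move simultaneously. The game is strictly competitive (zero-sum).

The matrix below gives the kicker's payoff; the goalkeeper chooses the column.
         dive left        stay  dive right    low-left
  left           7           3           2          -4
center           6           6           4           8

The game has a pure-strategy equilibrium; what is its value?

4

Row minima: -4, 4 → the kicker's maximin is 4.
Column maxima: 7, 6, 4, 8 → the goalkeeper's minimax is 4.
They coincide at (center, dive right), so the value is 4.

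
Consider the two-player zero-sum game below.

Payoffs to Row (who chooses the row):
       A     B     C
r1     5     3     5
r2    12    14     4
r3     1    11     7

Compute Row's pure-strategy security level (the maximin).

4

The worst-case payoff for each row is r1: 3, r2: 4, r3: 1.
The best of these is 4.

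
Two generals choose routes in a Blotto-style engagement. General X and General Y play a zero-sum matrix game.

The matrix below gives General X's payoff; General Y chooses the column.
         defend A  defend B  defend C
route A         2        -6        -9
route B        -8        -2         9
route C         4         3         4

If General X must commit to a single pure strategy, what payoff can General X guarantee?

The worst-case payoff for each row is route A: -9, route B: -8, route C: 3.
The best of these is 3.

3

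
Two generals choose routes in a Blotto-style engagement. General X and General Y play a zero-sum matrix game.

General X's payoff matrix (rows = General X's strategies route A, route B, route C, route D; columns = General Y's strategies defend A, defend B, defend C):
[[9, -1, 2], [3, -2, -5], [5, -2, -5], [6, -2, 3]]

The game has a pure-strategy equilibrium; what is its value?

-1

Row minima: -1, -5, -5, -2 → General X's maximin is -1.
Column maxima: 9, -1, 3 → General Y's minimax is -1.
They coincide at (route A, defend B), so the value is -1.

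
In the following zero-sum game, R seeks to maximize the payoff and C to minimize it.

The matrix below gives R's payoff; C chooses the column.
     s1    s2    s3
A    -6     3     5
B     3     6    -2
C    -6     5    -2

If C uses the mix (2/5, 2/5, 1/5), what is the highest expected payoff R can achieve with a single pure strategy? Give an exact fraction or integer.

A: (-6)·(2/5) + (3)·(2/5) + (5)·(1/5) = -1/5.
B: (3)·(2/5) + (6)·(2/5) + (-2)·(1/5) = 16/5.
C: (-6)·(2/5) + (5)·(2/5) + (-2)·(1/5) = -4/5.
The best pure response is B with expected payoff 16/5.

16/5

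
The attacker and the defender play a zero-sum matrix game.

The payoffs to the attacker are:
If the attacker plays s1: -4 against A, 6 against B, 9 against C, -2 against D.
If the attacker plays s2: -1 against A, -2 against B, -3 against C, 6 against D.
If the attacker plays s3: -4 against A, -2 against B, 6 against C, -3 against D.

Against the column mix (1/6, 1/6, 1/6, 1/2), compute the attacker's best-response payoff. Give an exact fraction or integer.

2

s1: (-4)·(1/6) + (6)·(1/6) + (9)·(1/6) + (-2)·(1/2) = 5/6.
s2: (-1)·(1/6) + (-2)·(1/6) + (-3)·(1/6) + (6)·(1/2) = 2.
s3: (-4)·(1/6) + (-2)·(1/6) + (6)·(1/6) + (-3)·(1/2) = -3/2.
The best pure response is s2 with expected payoff 2.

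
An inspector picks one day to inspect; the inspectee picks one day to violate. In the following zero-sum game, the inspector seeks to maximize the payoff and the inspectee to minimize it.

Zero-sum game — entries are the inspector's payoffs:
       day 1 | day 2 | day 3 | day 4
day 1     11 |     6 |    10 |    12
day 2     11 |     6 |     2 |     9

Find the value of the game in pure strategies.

Row minima: 6, 2 → the inspector's maximin is 6.
Column maxima: 11, 6, 10, 12 → the inspectee's minimax is 6.
They coincide at (day 1, day 2), so the value is 6.

6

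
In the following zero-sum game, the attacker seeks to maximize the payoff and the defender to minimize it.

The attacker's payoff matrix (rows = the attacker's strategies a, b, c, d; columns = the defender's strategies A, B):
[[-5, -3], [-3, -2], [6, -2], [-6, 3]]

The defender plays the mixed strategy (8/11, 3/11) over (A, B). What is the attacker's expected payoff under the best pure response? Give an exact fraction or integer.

42/11

a: (-5)·(8/11) + (-3)·(3/11) = -49/11.
b: (-3)·(8/11) + (-2)·(3/11) = -30/11.
c: (6)·(8/11) + (-2)·(3/11) = 42/11.
d: (-6)·(8/11) + (3)·(3/11) = -39/11.
The best pure response is c with expected payoff 42/11.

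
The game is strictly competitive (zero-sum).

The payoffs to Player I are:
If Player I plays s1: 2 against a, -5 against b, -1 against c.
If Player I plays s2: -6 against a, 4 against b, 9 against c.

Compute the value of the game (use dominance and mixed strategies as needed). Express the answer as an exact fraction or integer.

Column c is strictly dominated by b for Player II (it gives Player I more in every row).
The remaining 2×2 game on (s1, s2) × (a, b) has no saddle point. Let Player I play s1 with probability p; indifference gives 2p − 6(1−p) = −5p + 4(1−p), so p = 10/17.
Similarly Player II's optimal q on a is 9/17, and the value is 2·(9/17) + (-5)·(8/17) = -22/17.

-22/17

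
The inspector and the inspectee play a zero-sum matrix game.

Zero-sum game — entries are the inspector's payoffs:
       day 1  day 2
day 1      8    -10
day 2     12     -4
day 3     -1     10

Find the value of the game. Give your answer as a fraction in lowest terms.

Row day 1 is strictly dominated by row day 2, so the inspector never plays it.
The remaining 2×2 game on (day 2, day 3) × (day 1, day 2) has no saddle point. Let the inspector play day 2 with probability p; indifference gives 12p − (1−p) = −4p + 10(1−p), so p = 11/27.
Similarly the inspectee's optimal q on day 1 is 14/27, and the value is 12·(14/27) + (-4)·(13/27) = 116/27.

116/27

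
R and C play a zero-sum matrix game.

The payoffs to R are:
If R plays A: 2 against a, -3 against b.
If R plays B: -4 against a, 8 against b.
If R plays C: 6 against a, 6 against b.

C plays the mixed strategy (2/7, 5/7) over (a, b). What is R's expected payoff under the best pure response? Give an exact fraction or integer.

A: (2)·(2/7) + (-3)·(5/7) = -11/7.
B: (-4)·(2/7) + (8)·(5/7) = 32/7.
C: (6)·(2/7) + (6)·(5/7) = 6.
The best pure response is C with expected payoff 6.

6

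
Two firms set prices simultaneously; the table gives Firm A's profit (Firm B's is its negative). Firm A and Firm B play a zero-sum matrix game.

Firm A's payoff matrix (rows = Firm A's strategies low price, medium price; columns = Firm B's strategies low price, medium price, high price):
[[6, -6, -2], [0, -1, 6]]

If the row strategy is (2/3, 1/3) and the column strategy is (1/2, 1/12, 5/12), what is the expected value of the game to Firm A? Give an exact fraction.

Against (1/2, 1/12, 5/12), each row's expected payoff is low price: 5/3; medium price: 29/12.
Taking the (2/3, 1/3)-weighted average: (2/3)·(5/3) + (1/3)·(29/12) = 23/12.

23/12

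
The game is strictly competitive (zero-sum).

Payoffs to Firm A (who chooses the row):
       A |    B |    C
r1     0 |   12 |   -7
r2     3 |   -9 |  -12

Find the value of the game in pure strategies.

Row minima: -7, -12 → Firm A's maximin is -7.
Column maxima: 3, 12, -7 → Firm B's minimax is -7.
They coincide at (r1, C), so the value is -7.

-7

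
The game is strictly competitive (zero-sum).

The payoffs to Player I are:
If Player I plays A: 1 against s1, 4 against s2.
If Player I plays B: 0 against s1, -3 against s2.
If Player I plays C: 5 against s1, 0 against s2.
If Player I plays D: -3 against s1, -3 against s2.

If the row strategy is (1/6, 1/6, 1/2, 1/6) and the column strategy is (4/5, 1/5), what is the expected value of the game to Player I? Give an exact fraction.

Against (4/5, 1/5), each row's expected payoff is A: 8/5; B: -3/5; C: 4; D: -3.
Taking the (1/6, 1/6, 1/2, 1/6)-weighted average: (1/6)·(8/5) + (1/6)·(-3/5) + (1/2)·(4) + (1/6)·(-3) = 5/3.

5/3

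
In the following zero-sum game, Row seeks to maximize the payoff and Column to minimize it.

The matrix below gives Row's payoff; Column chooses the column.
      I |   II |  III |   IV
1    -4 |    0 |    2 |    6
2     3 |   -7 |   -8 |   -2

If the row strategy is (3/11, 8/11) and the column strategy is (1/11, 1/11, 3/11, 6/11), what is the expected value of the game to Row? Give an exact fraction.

Against (1/11, 1/11, 3/11, 6/11), each row's expected payoff is 1: 38/11; 2: -40/11.
Taking the (3/11, 8/11)-weighted average: (3/11)·(38/11) + (8/11)·(-40/11) = -206/121.

-206/121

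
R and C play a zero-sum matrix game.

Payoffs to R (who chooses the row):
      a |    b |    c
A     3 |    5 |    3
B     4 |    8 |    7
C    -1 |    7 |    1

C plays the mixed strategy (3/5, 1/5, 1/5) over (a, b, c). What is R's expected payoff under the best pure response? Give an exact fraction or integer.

27/5

A: (3)·(3/5) + (5)·(1/5) + (3)·(1/5) = 17/5.
B: (4)·(3/5) + (8)·(1/5) + (7)·(1/5) = 27/5.
C: (-1)·(3/5) + (7)·(1/5) + (1)·(1/5) = 1.
The best pure response is B with expected payoff 27/5.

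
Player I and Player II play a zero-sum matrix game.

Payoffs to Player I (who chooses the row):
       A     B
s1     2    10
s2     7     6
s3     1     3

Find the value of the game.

58/9

Row s3 is strictly dominated by row s2, so Player I never plays it.
The remaining 2×2 game on (s1, s2) × (A, B) has no saddle point. Let Player I play s1 with probability p; indifference gives 2p + 7(1−p) = 10p + 6(1−p), so p = 1/9.
Similarly Player II's optimal q on A is 4/9, and the value is 2·(4/9) + (10)·(5/9) = 58/9.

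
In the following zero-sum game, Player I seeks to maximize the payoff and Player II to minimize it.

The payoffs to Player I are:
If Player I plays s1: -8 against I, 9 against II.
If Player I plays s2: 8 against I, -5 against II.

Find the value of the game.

Row minima are -8 and -5, so Player I's maximin is -5; column maxima are 8 and 9, so Player II's minimax is 8. These differ, so the equilibrium is in mixed strategies.
Let Player I play s1 with probability p. Player II is indifferent when −8p + 8(1−p) = 9p − 5(1−p), giving p = 13/30.
Let Player II play I with probability q. Player I is indifferent when −8q + 9(1−q) = 8q − 5(1−q), giving q = 7/15.
The value is -8·(7/15) + (9)·(8/15) = 16/15.

16/15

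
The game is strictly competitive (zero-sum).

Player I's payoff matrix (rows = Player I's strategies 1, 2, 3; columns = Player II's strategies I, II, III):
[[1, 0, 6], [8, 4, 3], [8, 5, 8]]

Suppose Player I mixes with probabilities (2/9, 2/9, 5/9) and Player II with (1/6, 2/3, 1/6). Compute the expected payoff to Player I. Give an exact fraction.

Against (1/6, 2/3, 1/6), each row's expected payoff is 1: 7/6; 2: 9/2; 3: 6.
Taking the (2/9, 2/9, 5/9)-weighted average: (2/9)·(7/6) + (2/9)·(9/2) + (5/9)·(6) = 124/27.

124/27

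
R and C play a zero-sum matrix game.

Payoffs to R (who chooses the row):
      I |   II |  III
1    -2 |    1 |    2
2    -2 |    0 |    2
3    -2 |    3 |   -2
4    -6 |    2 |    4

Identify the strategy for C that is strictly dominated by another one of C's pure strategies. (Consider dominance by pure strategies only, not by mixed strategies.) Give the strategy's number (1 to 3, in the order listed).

2

C prefers columns that give R less. Compare II with I: -2 < 1, -2 < 0, -2 < 3, -6 < 2.
So I strictly dominates II for C; II is strictly dominated.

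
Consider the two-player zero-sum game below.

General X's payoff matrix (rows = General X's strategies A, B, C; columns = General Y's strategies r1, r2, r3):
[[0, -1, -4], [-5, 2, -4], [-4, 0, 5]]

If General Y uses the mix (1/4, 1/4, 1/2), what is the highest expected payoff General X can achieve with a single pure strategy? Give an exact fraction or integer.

A: (0)·(1/4) + (-1)·(1/4) + (-4)·(1/2) = -9/4.
B: (-5)·(1/4) + (2)·(1/4) + (-4)·(1/2) = -11/4.
C: (-4)·(1/4) + (0)·(1/4) + (5)·(1/2) = 3/2.
The best pure response is C with expected payoff 3/2.

3/2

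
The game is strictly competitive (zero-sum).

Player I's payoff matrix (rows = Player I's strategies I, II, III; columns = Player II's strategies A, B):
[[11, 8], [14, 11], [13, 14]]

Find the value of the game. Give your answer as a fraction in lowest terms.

53/4

Row I is strictly dominated by row III, so Player I never plays it.
The remaining 2×2 game on (II, III) × (A, B) has no saddle point. Let Player I play II with probability p; indifference gives 14p + 13(1−p) = 11p + 14(1−p), so p = 1/4.
Similarly Player II's optimal q on A is 3/4, and the value is 14·(3/4) + (11)·(1/4) = 53/4.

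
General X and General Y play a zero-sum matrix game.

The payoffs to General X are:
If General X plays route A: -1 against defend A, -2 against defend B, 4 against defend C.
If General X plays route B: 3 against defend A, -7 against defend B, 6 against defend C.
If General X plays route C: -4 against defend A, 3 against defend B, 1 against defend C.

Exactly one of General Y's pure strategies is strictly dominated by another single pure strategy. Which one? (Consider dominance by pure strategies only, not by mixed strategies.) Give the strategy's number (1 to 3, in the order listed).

General Y prefers columns that give General X less. Compare defend C with defend A: -1 < 4, 3 < 6, -4 < 1.
So defend A strictly dominates defend C for General Y; defend C is strictly dominated.

3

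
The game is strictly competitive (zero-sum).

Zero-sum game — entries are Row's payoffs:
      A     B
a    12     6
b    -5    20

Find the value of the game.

270/31

Row minima are 6 and -5, so Row's maximin is 6; column maxima are 12 and 20, so Column's minimax is 12. These differ, so the equilibrium is in mixed strategies.
Let Row play a with probability p. Column is indifferent when 12p − 5(1−p) = 6p + 20(1−p), giving p = 25/31.
Let Column play A with probability q. Row is indifferent when 12q + 6(1−q) = −5q + 20(1−q), giving q = 14/31.
The value is 12·(14/31) + (6)·(17/31) = 270/31.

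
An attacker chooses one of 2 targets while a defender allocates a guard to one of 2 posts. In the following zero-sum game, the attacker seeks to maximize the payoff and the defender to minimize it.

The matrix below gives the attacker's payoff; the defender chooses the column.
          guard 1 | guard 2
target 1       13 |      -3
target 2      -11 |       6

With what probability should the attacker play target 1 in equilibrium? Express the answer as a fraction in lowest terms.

17/33

Row minima are -3 and -11, so the attacker's maximin is -3; column maxima are 13 and 6, so the defender's minimax is 6. These differ, so the equilibrium is in mixed strategies.
Let the attacker play target 1 with probability p. The defender is indifferent when 13p − 11(1−p) = −3p + 6(1−p), giving p = 17/33.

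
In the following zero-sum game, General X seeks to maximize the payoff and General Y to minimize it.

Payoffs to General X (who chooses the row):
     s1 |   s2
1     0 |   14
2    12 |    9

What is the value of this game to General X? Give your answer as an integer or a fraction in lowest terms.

168/17

Row minima are 0 and 9, so General X's maximin is 9; column maxima are 12 and 14, so General Y's minimax is 12. These differ, so the equilibrium is in mixed strategies.
Let General X play 1 with probability p. General Y is indifferent when 12(1−p) = 14p + 9(1−p), giving p = 3/17.
Let General Y play s1 with probability q. General X is indifferent when 14(1−q) = 12q + 9(1−q), giving q = 5/17.
The value is 0·(5/17) + (14)·(12/17) = 168/17.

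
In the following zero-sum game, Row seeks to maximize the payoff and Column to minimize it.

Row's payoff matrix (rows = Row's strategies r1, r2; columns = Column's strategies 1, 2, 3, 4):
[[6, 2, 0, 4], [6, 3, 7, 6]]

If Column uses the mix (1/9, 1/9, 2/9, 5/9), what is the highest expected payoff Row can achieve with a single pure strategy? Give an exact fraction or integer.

53/9

r1: (6)·(1/9) + (2)·(1/9) + (0)·(2/9) + (4)·(5/9) = 28/9.
r2: (6)·(1/9) + (3)·(1/9) + (7)·(2/9) + (6)·(5/9) = 53/9.
The best pure response is r2 with expected payoff 53/9.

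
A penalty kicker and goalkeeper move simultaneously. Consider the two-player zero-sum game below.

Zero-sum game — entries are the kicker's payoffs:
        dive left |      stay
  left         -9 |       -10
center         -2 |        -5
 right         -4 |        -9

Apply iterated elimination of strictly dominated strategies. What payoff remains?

Column dive left is strictly dominated by stay for the goalkeeper (-10<-9, -5<-2, -9<-4); eliminate dive left.
Row left is strictly dominated by row center (-5>-10); eliminate left.
Row right is strictly dominated by row center (-5>-9); eliminate right.
Only (center, stay) remains, with payoff -5.

-5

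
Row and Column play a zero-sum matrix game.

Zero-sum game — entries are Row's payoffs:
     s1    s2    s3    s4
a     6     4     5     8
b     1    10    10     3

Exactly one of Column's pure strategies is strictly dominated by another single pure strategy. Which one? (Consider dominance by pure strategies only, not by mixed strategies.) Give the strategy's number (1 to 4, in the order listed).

4

Column prefers columns that give Row less. Compare s4 with s1: 6 < 8, 1 < 3.
So s1 strictly dominates s4 for Column; s4 is strictly dominated.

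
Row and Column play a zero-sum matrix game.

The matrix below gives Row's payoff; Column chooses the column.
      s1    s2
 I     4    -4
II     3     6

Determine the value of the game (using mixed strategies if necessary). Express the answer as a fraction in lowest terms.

Row minima are -4 and 3, so Row's maximin is 3; column maxima are 4 and 6, so Column's minimax is 4. These differ, so the equilibrium is in mixed strategies.
Let Row play I with probability p. Column is indifferent when 4p + 3(1−p) = −4p + 6(1−p), giving p = 3/11.
Let Column play s1 with probability q. Row is indifferent when 4q − 4(1−q) = 3q + 6(1−q), giving q = 10/11.
The value is 4·(10/11) + (-4)·(1/11) = 36/11.

36/11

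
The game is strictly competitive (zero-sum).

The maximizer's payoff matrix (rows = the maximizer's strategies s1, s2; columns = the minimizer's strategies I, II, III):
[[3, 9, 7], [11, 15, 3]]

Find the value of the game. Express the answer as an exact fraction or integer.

Column II is strictly dominated by I for the minimizer (it gives the maximizer more in every row).
The remaining 2×2 game on (s1, s2) × (I, III) has no saddle point. Let the maximizer play s1 with probability p; indifference gives 3p + 11(1−p) = 7p + 3(1−p), so p = 2/3.
Similarly the minimizer's optimal q on I is 1/3, and the value is 3·(1/3) + (7)·(2/3) = 17/3.

17/3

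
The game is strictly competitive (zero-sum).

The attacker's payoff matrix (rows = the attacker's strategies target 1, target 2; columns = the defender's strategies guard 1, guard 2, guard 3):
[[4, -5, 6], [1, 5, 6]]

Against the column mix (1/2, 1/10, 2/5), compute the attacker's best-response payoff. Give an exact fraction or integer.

target 1: (4)·(1/2) + (-5)·(1/10) + (6)·(2/5) = 39/10.
target 2: (1)·(1/2) + (5)·(1/10) + (6)·(2/5) = 17/5.
The best pure response is target 1 with expected payoff 39/10.

39/10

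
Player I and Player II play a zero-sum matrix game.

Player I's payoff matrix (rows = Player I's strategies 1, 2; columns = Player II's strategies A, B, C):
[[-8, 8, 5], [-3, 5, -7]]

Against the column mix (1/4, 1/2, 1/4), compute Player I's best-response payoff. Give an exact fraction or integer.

13/4

1: (-8)·(1/4) + (8)·(1/2) + (5)·(1/4) = 13/4.
2: (-3)·(1/4) + (5)·(1/2) + (-7)·(1/4) = 0.
The best pure response is 1 with expected payoff 13/4.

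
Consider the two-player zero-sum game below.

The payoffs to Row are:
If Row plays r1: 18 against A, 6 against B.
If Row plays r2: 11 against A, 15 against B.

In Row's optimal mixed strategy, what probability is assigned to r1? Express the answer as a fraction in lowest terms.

Row minima are 6 and 11, so Row's maximin is 11; column maxima are 18 and 15, so Column's minimax is 15. These differ, so the equilibrium is in mixed strategies.
Let Row play r1 with probability p. Column is indifferent when 18p + 11(1−p) = 6p + 15(1−p), giving p = 1/4.

1/4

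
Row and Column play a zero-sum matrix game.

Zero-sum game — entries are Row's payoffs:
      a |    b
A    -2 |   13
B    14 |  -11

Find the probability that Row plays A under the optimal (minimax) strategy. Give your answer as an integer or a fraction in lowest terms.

Row minima are -2 and -11, so Row's maximin is -2; column maxima are 14 and 13, so Column's minimax is 13. These differ, so the equilibrium is in mixed strategies.
Let Row play A with probability p. Column is indifferent when −2p + 14(1−p) = 13p − 11(1−p), giving p = 5/8.

5/8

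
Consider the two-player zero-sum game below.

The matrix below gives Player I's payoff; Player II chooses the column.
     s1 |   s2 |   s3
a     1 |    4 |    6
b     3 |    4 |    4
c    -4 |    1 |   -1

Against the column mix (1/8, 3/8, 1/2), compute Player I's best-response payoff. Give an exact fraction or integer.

a: (1)·(1/8) + (4)·(3/8) + (6)·(1/2) = 37/8.
b: (3)·(1/8) + (4)·(3/8) + (4)·(1/2) = 31/8.
c: (-4)·(1/8) + (1)·(3/8) + (-1)·(1/2) = -5/8.
The best pure response is a with expected payoff 37/8.

37/8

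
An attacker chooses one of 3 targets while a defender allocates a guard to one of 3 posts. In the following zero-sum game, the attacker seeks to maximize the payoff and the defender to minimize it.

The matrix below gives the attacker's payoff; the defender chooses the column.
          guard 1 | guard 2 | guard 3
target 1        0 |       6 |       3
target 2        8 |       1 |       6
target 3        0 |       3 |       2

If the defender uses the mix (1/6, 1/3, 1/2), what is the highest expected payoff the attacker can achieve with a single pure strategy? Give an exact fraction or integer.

14/3

target 1: (0)·(1/6) + (6)·(1/3) + (3)·(1/2) = 7/2.
target 2: (8)·(1/6) + (1)·(1/3) + (6)·(1/2) = 14/3.
target 3: (0)·(1/6) + (3)·(1/3) + (2)·(1/2) = 2.
The best pure response is target 2 with expected payoff 14/3.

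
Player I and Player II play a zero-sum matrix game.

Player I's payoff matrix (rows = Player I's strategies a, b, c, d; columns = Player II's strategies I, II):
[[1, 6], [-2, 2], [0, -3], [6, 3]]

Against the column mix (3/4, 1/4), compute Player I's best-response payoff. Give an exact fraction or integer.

a: (1)·(3/4) + (6)·(1/4) = 9/4.
b: (-2)·(3/4) + (2)·(1/4) = -1.
c: (0)·(3/4) + (-3)·(1/4) = -3/4.
d: (6)·(3/4) + (3)·(1/4) = 21/4.
The best pure response is d with expected payoff 21/4.

21/4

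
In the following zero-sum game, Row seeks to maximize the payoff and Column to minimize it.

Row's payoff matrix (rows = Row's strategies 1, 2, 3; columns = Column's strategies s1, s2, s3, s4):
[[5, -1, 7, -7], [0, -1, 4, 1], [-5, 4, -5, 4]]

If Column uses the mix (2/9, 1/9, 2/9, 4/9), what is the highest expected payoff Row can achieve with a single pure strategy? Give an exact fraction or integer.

11/9

1: (5)·(2/9) + (-1)·(1/9) + (7)·(2/9) + (-7)·(4/9) = -5/9.
2: (0)·(2/9) + (-1)·(1/9) + (4)·(2/9) + (1)·(4/9) = 11/9.
3: (-5)·(2/9) + (4)·(1/9) + (-5)·(2/9) + (4)·(4/9) = 0.
The best pure response is 2 with expected payoff 11/9.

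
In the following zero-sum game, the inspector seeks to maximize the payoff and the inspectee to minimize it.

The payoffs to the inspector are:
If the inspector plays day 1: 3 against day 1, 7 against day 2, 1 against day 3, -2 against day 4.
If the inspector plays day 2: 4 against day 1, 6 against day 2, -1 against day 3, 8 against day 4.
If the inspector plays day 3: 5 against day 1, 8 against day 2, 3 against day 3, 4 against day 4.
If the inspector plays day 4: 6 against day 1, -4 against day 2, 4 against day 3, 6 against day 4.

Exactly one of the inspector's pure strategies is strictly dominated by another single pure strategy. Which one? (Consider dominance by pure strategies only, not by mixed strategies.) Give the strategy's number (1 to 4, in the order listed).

Compare day 1 with day 3: 5 > 3, 8 > 7, 3 > 1, 4 > -2.
So day 3 strictly dominates day 1 for the inspector; day 1 is strictly dominated.

1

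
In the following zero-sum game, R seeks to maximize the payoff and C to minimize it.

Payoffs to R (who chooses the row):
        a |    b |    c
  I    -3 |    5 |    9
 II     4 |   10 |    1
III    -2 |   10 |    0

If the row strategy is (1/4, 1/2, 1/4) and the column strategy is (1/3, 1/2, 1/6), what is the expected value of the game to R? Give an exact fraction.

61/12

Against (1/3, 1/2, 1/6), each row's expected payoff is I: 3; II: 13/2; III: 13/3.
Taking the (1/4, 1/2, 1/4)-weighted average: (1/4)·(3) + (1/2)·(13/2) + (1/4)·(13/3) = 61/12.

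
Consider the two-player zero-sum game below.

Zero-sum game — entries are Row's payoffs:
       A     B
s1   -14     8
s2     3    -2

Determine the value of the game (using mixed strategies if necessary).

Row minima are -14 and -2, so Row's maximin is -2; column maxima are 3 and 8, so Column's minimax is 3. These differ, so the equilibrium is in mixed strategies.
Let Row play s1 with probability p. Column is indifferent when −14p + 3(1−p) = 8p − 2(1−p), giving p = 5/27.
Let Column play A with probability q. Row is indifferent when −14q + 8(1−q) = 3q − 2(1−q), giving q = 10/27.
The value is -14·(10/27) + (8)·(17/27) = -4/27.

-4/27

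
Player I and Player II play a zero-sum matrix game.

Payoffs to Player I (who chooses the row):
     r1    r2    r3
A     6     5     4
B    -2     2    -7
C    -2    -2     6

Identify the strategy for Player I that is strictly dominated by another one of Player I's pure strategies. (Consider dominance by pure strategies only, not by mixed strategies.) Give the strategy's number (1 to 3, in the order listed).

2

Compare B with A: 6 > -2, 5 > 2, 4 > -7.
So A strictly dominates B for Player I; B is strictly dominated.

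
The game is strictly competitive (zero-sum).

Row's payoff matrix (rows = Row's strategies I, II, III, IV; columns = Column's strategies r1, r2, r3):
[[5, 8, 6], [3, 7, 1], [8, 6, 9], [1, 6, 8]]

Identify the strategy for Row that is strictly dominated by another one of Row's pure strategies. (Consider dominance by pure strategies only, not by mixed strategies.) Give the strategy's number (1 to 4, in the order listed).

Compare II with I: 5 > 3, 8 > 7, 6 > 1.
So I strictly dominates II for Row; II is strictly dominated.

2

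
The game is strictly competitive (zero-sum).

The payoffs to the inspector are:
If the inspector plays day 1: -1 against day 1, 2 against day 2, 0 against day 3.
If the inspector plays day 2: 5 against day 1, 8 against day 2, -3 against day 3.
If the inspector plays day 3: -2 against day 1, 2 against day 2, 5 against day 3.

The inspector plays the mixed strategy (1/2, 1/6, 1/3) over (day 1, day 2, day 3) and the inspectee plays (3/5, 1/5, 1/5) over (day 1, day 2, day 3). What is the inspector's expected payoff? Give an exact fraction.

Against (3/5, 1/5, 1/5), each row's expected payoff is day 1: -1/5; day 2: 4; day 3: 1/5.
Taking the (1/2, 1/6, 1/3)-weighted average: (1/2)·(-1/5) + (1/6)·(4) + (1/3)·(1/5) = 19/30.

19/30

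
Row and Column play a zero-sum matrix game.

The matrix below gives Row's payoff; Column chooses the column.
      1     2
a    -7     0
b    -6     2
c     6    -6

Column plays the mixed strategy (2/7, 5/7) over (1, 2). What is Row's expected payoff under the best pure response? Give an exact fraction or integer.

a: (-7)·(2/7) + (0)·(5/7) = -2.
b: (-6)·(2/7) + (2)·(5/7) = -2/7.
c: (6)·(2/7) + (-6)·(5/7) = -18/7.
The best pure response is b with expected payoff -2/7.

-2/7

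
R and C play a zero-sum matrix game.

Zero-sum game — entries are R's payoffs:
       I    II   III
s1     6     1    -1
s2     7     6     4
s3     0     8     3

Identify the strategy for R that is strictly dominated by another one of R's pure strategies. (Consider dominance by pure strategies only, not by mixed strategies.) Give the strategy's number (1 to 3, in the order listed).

Compare s1 with s2: 7 > 6, 6 > 1, 4 > -1.
So s2 strictly dominates s1 for R; s1 is strictly dominated.

1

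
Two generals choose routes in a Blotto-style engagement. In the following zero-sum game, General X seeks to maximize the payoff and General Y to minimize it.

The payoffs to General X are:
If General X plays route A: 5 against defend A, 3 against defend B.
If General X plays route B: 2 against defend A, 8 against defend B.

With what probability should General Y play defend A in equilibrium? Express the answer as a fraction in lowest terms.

5/8

Row minima are 3 and 2, so General X's maximin is 3; column maxima are 5 and 8, so General Y's minimax is 5. These differ, so the equilibrium is in mixed strategies.
Let General Y play defend A with probability q. General X is indifferent when 5q + 3(1−q) = 2q + 8(1−q), giving q = 5/8.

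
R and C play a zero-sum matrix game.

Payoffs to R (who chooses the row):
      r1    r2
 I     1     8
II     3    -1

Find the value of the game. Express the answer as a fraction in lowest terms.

25/11

Row minima are 1 and -1, so R's maximin is 1; column maxima are 3 and 8, so C's minimax is 3. These differ, so the equilibrium is in mixed strategies.
Let R play I with probability p. C is indifferent when p + 3(1−p) = 8p − (1−p), giving p = 4/11.
Let C play r1 with probability q. R is indifferent when q + 8(1−q) = 3q − (1−q), giving q = 9/11.
The value is 1·(9/11) + (8)·(2/11) = 25/11.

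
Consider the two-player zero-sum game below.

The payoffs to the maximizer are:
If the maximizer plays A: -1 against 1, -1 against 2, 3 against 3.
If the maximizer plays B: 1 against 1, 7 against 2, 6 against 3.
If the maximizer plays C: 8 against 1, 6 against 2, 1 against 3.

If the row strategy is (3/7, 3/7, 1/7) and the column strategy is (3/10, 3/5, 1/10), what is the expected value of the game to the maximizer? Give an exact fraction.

14/5

Against (3/10, 3/5, 1/10), each row's expected payoff is A: -3/5; B: 51/10; C: 61/10.
Taking the (3/7, 3/7, 1/7)-weighted average: (3/7)·(-3/5) + (3/7)·(51/10) + (1/7)·(61/10) = 14/5.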